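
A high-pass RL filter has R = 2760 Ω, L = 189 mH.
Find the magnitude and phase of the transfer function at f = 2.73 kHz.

Step 1 — Angular frequency: ω = 2π·2730 = 1.715e+04 rad/s.
Step 2 — Transfer function: H(jω) = jωL/(R + jωL).
Step 3 — Numerator jωL = j·3242; denominator R + jωL = 2760 + j3242.
Step 4 — H = 0.5798 + j0.4936.
Step 5 — Magnitude: |H| = 0.7614 (-2.4 dB); phase: φ = 40.4°.

|H| = 0.7614 (-2.4 dB), φ = 40.4°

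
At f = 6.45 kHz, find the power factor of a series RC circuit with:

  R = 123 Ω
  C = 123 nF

Step 1 — Angular frequency: ω = 2π·f = 2π·6450 = 4.053e+04 rad/s.
Step 2 — Component impedances:
  R: Z = R = 123 Ω
  C: Z = 1/(jωC) = -j/(ω·C) = 0 - j200.6 Ω
Step 3 — Series combination: Z_total = R + C = 123 - j200.6 Ω = 235.3∠-58.5° Ω.
Step 4 — Power factor: PF = cos(φ) = Re(Z)/|Z| = 123/235.3 = 0.5227.
Step 5 — Type: Im(Z) = -200.6 ⇒ leading (phase φ = -58.5°).

PF = 0.5227 (leading, φ = -58.5°)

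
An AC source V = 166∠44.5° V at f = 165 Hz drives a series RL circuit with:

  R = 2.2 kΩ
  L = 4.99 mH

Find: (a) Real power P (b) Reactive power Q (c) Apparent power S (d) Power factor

Step 1 — Angular frequency: ω = 2π·f = 2π·165 = 1037 rad/s.
Step 2 — Component impedances:
  R: Z = R = 2200 Ω
  L: Z = jωL = j·1037·0.00499 = 0 + j5.173 Ω
Step 3 — Series combination: Z_total = R + L = 2200 + j5.173 Ω = 2200∠0.1° Ω.
Step 4 — Source phasor: V = 166∠44.5° V = 118.4 + j116.4 V.
Step 5 — Current: I = V / Z = 0.05394 + j0.05276 A = 0.07545∠44.4° A.
Step 6 — Complex power: S = V·I* = 12.53 + j0.02945 VA.
Step 7 — Real power: P = Re(S) = 12.53 W.
Step 8 — Reactive power: Q = Im(S) = 0.02945 VAR.
Step 9 — Apparent power: |S| = 12.53 VA.
Step 10 — Power factor: PF = P/|S| = 1 (lagging).

(a) P = 12.53 W  (b) Q = 0.02945 VAR  (c) S = 12.53 VA  (d) PF = 1 (lagging)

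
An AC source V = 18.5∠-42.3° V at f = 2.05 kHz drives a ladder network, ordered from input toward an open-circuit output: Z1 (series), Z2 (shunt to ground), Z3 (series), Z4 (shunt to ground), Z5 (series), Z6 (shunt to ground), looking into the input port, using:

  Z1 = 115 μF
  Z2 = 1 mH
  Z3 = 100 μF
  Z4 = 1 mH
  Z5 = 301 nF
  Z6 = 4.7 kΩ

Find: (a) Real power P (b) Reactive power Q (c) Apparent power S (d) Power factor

Step 1 — Angular frequency: ω = 2π·f = 2π·2050 = 1.288e+04 rad/s.
Step 2 — Component impedances:
  Z1: Z = 1/(jωC) = -j/(ω·C) = 0 - j0.6751 Ω
  Z2: Z = jωL = j·1.288e+04·0.001 = 0 + j12.88 Ω
  Z3: Z = 1/(jωC) = -j/(ω·C) = 0 - j0.7764 Ω
  Z4: Z = jωL = j·1.288e+04·0.001 = 0 + j12.88 Ω
  Z5: Z = 1/(jωC) = -j/(ω·C) = 0 - j257.9 Ω
  Z6: Z = R = 4700 Ω
Step 3 — Ladder network (open output): work backward from the far end, alternating series and parallel combinations. Z_in = 0.009355 + j5.566 Ω = 5.566∠89.9° Ω.
Step 4 — Source phasor: V = 18.5∠-42.3° V = 13.68 - j12.45 V.
Step 5 — Current: I = V / Z = -2.233 - j2.462 A = 3.324∠-132.2° A.
Step 6 — Complex power: S = V·I* = 0.1034 + j61.49 VA.
Step 7 — Real power: P = Re(S) = 0.1034 W.
Step 8 — Reactive power: Q = Im(S) = 61.49 VAR.
Step 9 — Apparent power: |S| = 61.49 VA.
Step 10 — Power factor: PF = P/|S| = 0.001681 (lagging).

(a) P = 0.1034 W  (b) Q = 61.49 VAR  (c) S = 61.49 VA  (d) PF = 0.001681 (lagging)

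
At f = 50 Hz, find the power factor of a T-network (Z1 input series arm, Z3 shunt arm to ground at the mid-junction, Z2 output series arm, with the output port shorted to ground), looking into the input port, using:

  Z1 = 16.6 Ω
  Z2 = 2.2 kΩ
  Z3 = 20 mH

Step 1 — Angular frequency: ω = 2π·f = 2π·50 = 314.2 rad/s.
Step 2 — Component impedances:
  Z1: Z = R = 16.6 Ω
  Z2: Z = R = 2200 Ω
  Z3: Z = jωL = j·314.2·0.02 = 0 + j6.283 Ω
Step 3 — With the output port shorted to ground, the output series arm Z2 runs from the junction to ground; the shunt arm Z3 also runs from the junction to ground. They appear in parallel: Z3 || Z2 = 0.01794 + j6.283 Ω.
Step 4 — Series with input arm Z1: Z_in = Z1 + (Z3 || Z2) = 16.62 + j6.283 Ω = 17.77∠20.7° Ω.
Step 5 — Power factor: PF = cos(φ) = Re(Z)/|Z| = 16.618/17.766 = 0.9354.
Step 6 — Type: Im(Z) = 6.283 ⇒ lagging (phase φ = 20.7°).

PF = 0.9354 (lagging, φ = 20.7°)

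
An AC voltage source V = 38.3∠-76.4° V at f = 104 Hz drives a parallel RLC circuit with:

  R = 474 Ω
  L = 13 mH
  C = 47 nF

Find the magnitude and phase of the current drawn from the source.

Step 1 — Angular frequency: ω = 2π·f = 2π·104 = 653.5 rad/s.
Step 2 — Component impedances:
  R: Z = R = 474 Ω
  L: Z = jωL = j·653.5·0.013 = 0 + j8.495 Ω
  C: Z = 1/(jωC) = -j/(ω·C) = 0 - j3.256e+04 Ω
Step 3 — Parallel combination: 1/Z_total = 1/R + 1/L + 1/C; Z_total = 0.1523 + j8.494 Ω = 8.496∠89.0° Ω.
Step 4 — Source phasor: V = 38.3∠-76.4° V = 9.006 - j37.23 V.
Step 5 — Ohm's law: I = V / Z_total = (9.006 - j37.23) / (0.1523 + j8.494) = -4.362 - j1.138 A.
Step 6 — Convert to polar: |I| = 4.508 A, ∠I = -165.4°.

I = 4.508∠-165.4° A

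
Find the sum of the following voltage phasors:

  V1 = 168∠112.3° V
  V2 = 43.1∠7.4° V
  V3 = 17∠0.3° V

Step 1 — Convert each phasor to rectangular form:
  V1 = 168·(cos(112.3°) + j·sin(112.3°)) = -63.75 + j155.4 V
  V2 = 43.1·(cos(7.4°) + j·sin(7.4°)) = 42.74 + j5.551 V
  V3 = 17·(cos(0.3°) + j·sin(0.3°)) = 17 + j0.08901 V
Step 2 — Sum components: V_total = -4.008 + j161.1 V.
Step 3 — Convert to polar: |V_total| = 161.1 V, ∠V_total = 91.4°.

V_total = 161.1∠91.4° V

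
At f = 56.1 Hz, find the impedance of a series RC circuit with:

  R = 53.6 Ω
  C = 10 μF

Step 1 — Angular frequency: ω = 2π·f = 2π·56.1 = 352.5 rad/s.
Step 2 — Component impedances:
  R: Z = R = 53.6 Ω
  C: Z = 1/(jωC) = -j/(ω·C) = 0 - j283.7 Ω
Step 3 — Series combination: Z_total = R + C = 53.6 - j283.7 Ω = 288.7∠-79.3° Ω.

Z = 53.6 - j283.7 Ω = 288.7∠-79.3° Ω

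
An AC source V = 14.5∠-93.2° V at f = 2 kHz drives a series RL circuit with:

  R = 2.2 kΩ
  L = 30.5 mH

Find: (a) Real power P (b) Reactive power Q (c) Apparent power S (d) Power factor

Step 1 — Angular frequency: ω = 2π·f = 2π·2000 = 1.257e+04 rad/s.
Step 2 — Component impedances:
  R: Z = R = 2200 Ω
  L: Z = jωL = j·1.257e+04·0.0305 = 0 + j383.3 Ω
Step 3 — Series combination: Z_total = R + L = 2200 + j383.3 Ω = 2233∠9.9° Ω.
Step 4 — Source phasor: V = 14.5∠-93.2° V = -0.8094 - j14.48 V.
Step 5 — Current: I = V / Z = -0.00147 - j0.006325 A = 0.006493∠-103.1° A.
Step 6 — Complex power: S = V·I* = 0.09275 + j0.01616 VA.
Step 7 — Real power: P = Re(S) = 0.09275 W.
Step 8 — Reactive power: Q = Im(S) = 0.01616 VAR.
Step 9 — Apparent power: |S| = 0.09415 VA.
Step 10 — Power factor: PF = P/|S| = 0.9852 (lagging).

(a) P = 0.09275 W  (b) Q = 0.01616 VAR  (c) S = 0.09415 VA  (d) PF = 0.9852 (lagging)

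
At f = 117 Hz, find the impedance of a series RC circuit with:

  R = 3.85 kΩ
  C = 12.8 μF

Step 1 — Angular frequency: ω = 2π·f = 2π·117 = 735.1 rad/s.
Step 2 — Component impedances:
  R: Z = R = 3850 Ω
  C: Z = 1/(jωC) = -j/(ω·C) = 0 - j106.3 Ω
Step 3 — Series combination: Z_total = R + C = 3850 - j106.3 Ω = 3851∠-1.6° Ω.

Z = 3850 - j106.3 Ω = 3851∠-1.6° Ω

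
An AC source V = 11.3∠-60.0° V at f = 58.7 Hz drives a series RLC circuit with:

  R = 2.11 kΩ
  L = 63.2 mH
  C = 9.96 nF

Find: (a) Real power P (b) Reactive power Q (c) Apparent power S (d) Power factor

Step 1 — Angular frequency: ω = 2π·f = 2π·58.7 = 368.8 rad/s.
Step 2 — Component impedances:
  R: Z = R = 2110 Ω
  L: Z = jωL = j·368.8·0.0632 = 0 + j23.31 Ω
  C: Z = 1/(jωC) = -j/(ω·C) = 0 - j2.722e+05 Ω
Step 3 — Series combination: Z_total = R + L + C = 2110 - j2.722e+05 Ω = 2.722e+05∠-89.6° Ω.
Step 4 — Source phasor: V = 11.3∠-60.0° V = 5.65 - j9.786 V.
Step 5 — Current: I = V / Z = 3.611e-05 + j2.048e-05 A = 4.151e-05∠29.6° A.
Step 6 — Complex power: S = V·I* = 3.636e-06 - j0.0004691 VA.
Step 7 — Real power: P = Re(S) = 3.636e-06 W.
Step 8 — Reactive power: Q = Im(S) = -0.0004691 VAR.
Step 9 — Apparent power: |S| = 0.0004691 VA.
Step 10 — Power factor: PF = P/|S| = 0.007751 (leading).

(a) P = 3.636e-06 W  (b) Q = -0.0004691 VAR  (c) S = 0.0004691 VA  (d) PF = 0.007751 (leading)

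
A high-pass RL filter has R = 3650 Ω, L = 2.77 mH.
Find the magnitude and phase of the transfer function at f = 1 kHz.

Step 1 — Angular frequency: ω = 2π·1000 = 6283 rad/s.
Step 2 — Transfer function: H(jω) = jωL/(R + jωL).
Step 3 — Numerator jωL = j·17.4; denominator R + jωL = 3650 + j17.4.
Step 4 — H = 2.274e-05 + j0.004768.
Step 5 — Magnitude: |H| = 0.004768 (-46.4 dB); phase: φ = 89.7°.

|H| = 0.004768 (-46.4 dB), φ = 89.7°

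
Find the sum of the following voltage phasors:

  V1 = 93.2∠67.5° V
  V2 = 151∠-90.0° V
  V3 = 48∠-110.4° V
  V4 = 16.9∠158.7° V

Step 1 — Convert each phasor to rectangular form:
  V1 = 93.2·(cos(67.5°) + j·sin(67.5°)) = 35.67 + j86.11 V
  V2 = 151·(cos(-90.0°) + j·sin(-90.0°)) = 0 - j151 V
  V3 = 48·(cos(-110.4°) + j·sin(-110.4°)) = -16.73 - j44.99 V
  V4 = 16.9·(cos(158.7°) + j·sin(158.7°)) = -15.75 + j6.139 V
Step 2 — Sum components: V_total = 3.189 - j103.7 V.
Step 3 — Convert to polar: |V_total| = 103.8 V, ∠V_total = -88.2°.

V_total = 103.8∠-88.2° V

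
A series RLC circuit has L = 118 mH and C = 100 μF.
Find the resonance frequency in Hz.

Step 1 — Resonance condition Im(Z)=0 gives ω₀ = 1/√(LC).
Step 2 — ω₀ = 1/√(0.118·0.0001) = 291.1 rad/s.
Step 3 — f₀ = ω₀/(2π) = 46.33 Hz.

f₀ = 46.33 Hz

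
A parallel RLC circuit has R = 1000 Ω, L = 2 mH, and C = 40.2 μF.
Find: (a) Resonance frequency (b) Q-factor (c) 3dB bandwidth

Step 1 — Resonance: ω₀ = 1/√(LC) = 1/√(0.002·4.02e-05) = 3527 rad/s.
Step 2 — f₀ = ω₀/(2π) = 561.3 Hz.
Step 3 — Parallel Q: Q = R/(ω₀L) = 1000/(3527·0.002) = 141.8.
Step 4 — Bandwidth: Δω = ω₀/Q = 24.88 rad/s; BW = Δω/(2π) = 3.959 Hz.

(a) f₀ = 561.3 Hz  (b) Q = 141.8  (c) BW = 3.959 Hz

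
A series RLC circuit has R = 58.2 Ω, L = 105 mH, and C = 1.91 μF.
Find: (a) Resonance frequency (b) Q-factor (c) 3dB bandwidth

Step 1 — Resonance: ω₀ = 1/√(LC) = 1/√(0.105·1.91e-06) = 2233 rad/s.
Step 2 — f₀ = ω₀/(2π) = 355.4 Hz.
Step 3 — Series Q: Q = ω₀L/R = 2233·0.105/58.2 = 4.029.
Step 4 — Bandwidth: Δω = ω₀/Q = 554.3 rad/s; BW = Δω/(2π) = 88.22 Hz.

(a) f₀ = 355.4 Hz  (b) Q = 4.029  (c) BW = 88.22 Hz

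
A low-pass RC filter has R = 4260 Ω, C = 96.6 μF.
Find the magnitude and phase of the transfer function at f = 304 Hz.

Step 1 — Angular frequency: ω = 2π·304 = 1910 rad/s.
Step 2 — Transfer function: H(jω) = 1/(1 + jωRC).
Step 3 — Denominator: 1 + jωRC = 1 + j·1910·4260·9.66e-05 = 1 + j786.
Step 4 — H = 1.619e-06 - j0.001272.
Step 5 — Magnitude: |H| = 0.001272 (-57.9 dB); phase: φ = -89.9°.

|H| = 0.001272 (-57.9 dB), φ = -89.9°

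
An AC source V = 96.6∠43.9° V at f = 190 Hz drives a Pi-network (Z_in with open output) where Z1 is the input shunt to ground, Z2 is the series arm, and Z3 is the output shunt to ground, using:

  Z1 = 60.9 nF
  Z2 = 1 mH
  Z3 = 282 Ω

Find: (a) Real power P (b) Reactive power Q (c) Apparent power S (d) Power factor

Step 1 — Angular frequency: ω = 2π·f = 2π·190 = 1194 rad/s.
Step 2 — Component impedances:
  Z1: Z = 1/(jωC) = -j/(ω·C) = 0 - j1.375e+04 Ω
  Z2: Z = jωL = j·1194·0.001 = 0 + j1.194 Ω
  Z3: Z = R = 282 Ω
Step 3 — With open output, the series arm Z2 and the output shunt Z3 appear in series to ground: Z2 + Z3 = 282 + j1.194 Ω.
Step 4 — Parallel with input shunt Z1: Z_in = Z1 || (Z2 + Z3) = 281.9 - j4.587 Ω = 282∠-0.9° Ω.
Step 5 — Source phasor: V = 96.6∠43.9° V = 69.61 + j66.98 V.
Step 6 — Current: I = V / Z = 0.243 + j0.2415 A = 0.3426∠44.8° A.
Step 7 — Complex power: S = V·I* = 33.09 - j0.5383 VA.
Step 8 — Real power: P = Re(S) = 33.09 W.
Step 9 — Reactive power: Q = Im(S) = -0.5383 VAR.
Step 10 — Apparent power: |S| = 33.09 VA.
Step 11 — Power factor: PF = P/|S| = 0.9999 (leading).

(a) P = 33.09 W  (b) Q = -0.5383 VAR  (c) S = 33.09 VA  (d) PF = 0.9999 (leading)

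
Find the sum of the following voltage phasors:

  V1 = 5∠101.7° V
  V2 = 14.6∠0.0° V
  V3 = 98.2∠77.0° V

Step 1 — Convert each phasor to rectangular form:
  V1 = 5·(cos(101.7°) + j·sin(101.7°)) = -1.014 + j4.896 V
  V2 = 14.6·(cos(0.0°) + j·sin(0.0°)) = 14.6 V
  V3 = 98.2·(cos(77.0°) + j·sin(77.0°)) = 22.09 + j95.68 V
Step 2 — Sum components: V_total = 35.68 + j100.6 V.
Step 3 — Convert to polar: |V_total| = 106.7 V, ∠V_total = 70.5°.

V_total = 106.7∠70.5° V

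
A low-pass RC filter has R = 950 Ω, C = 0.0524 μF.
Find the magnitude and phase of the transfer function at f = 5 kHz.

Step 1 — Angular frequency: ω = 2π·5000 = 3.142e+04 rad/s.
Step 2 — Transfer function: H(jω) = 1/(1 + jωRC).
Step 3 — Denominator: 1 + jωRC = 1 + j·3.142e+04·950·5.24e-08 = 1 + j1.564.
Step 4 — H = 0.2902 - j0.4539.
Step 5 — Magnitude: |H| = 0.5387 (-5.4 dB); phase: φ = -57.4°.

|H| = 0.5387 (-5.4 dB), φ = -57.4°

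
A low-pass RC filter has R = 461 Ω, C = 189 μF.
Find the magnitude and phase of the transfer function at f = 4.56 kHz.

Step 1 — Angular frequency: ω = 2π·4560 = 2.865e+04 rad/s.
Step 2 — Transfer function: H(jω) = 1/(1 + jωRC).
Step 3 — Denominator: 1 + jωRC = 1 + j·2.865e+04·461·0.000189 = 1 + j2496.
Step 4 — H = 1.605e-07 - j0.0004006.
Step 5 — Magnitude: |H| = 0.0004006 (-67.9 dB); phase: φ = -90.0°.

|H| = 0.0004006 (-67.9 dB), φ = -90.0°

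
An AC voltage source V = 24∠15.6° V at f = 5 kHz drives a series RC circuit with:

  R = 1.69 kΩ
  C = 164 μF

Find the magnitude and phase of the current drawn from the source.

Step 1 — Angular frequency: ω = 2π·f = 2π·5000 = 3.142e+04 rad/s.
Step 2 — Component impedances:
  R: Z = R = 1690 Ω
  C: Z = 1/(jωC) = -j/(ω·C) = 0 - j0.1941 Ω
Step 3 — Series combination: Z_total = R + C = 1690 - j0.1941 Ω = 1690∠-0.0° Ω.
Step 4 — Source phasor: V = 24∠15.6° V = 23.12 + j6.454 V.
Step 5 — Ohm's law: I = V / Z_total = (23.12 + j6.454) / (1690 - j0.1941) = 0.01368 + j0.003821 A.
Step 6 — Convert to polar: |I| = 0.0142 A, ∠I = 15.6°.

I = 0.0142∠15.6° A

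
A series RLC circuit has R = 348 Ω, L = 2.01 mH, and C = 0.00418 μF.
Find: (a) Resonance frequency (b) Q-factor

Step 1 — Resonance condition Im(Z)=0 gives ω₀ = 1/√(LC).
Step 2 — ω₀ = 1/√(0.00201·4.18e-09) = 3.45e+05 rad/s.
Step 3 — f₀ = ω₀/(2π) = 5.491e+04 Hz.
Step 4 — Series Q: Q = ω₀L/R = 3.45e+05·0.00201/348 = 1.993.

(a) f₀ = 5.491e+04 Hz  (b) Q = 1.993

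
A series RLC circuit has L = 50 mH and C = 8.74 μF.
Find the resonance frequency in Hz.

Step 1 — Resonance condition Im(Z)=0 gives ω₀ = 1/√(LC).
Step 2 — ω₀ = 1/√(0.05·8.74e-06) = 1513 rad/s.
Step 3 — f₀ = ω₀/(2π) = 240.8 Hz.

f₀ = 240.8 Hz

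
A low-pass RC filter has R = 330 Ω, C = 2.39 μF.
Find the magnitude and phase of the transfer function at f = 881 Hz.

Step 1 — Angular frequency: ω = 2π·881 = 5535 rad/s.
Step 2 — Transfer function: H(jω) = 1/(1 + jωRC).
Step 3 — Denominator: 1 + jωRC = 1 + j·5535·330·2.39e-06 = 1 + j4.366.
Step 4 — H = 0.04985 - j0.2176.
Step 5 — Magnitude: |H| = 0.2233 (-13.0 dB); phase: φ = -77.1°.

|H| = 0.2233 (-13.0 dB), φ = -77.1°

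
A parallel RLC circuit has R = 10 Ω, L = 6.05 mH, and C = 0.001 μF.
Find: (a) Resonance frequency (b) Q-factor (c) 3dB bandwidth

Step 1 — Resonance: ω₀ = 1/√(LC) = 1/√(0.00605·1e-09) = 4.066e+05 rad/s.
Step 2 — f₀ = ω₀/(2π) = 6.471e+04 Hz.
Step 3 — Parallel Q: Q = R/(ω₀L) = 10/(4.066e+05·0.00605) = 0.004066.
Step 4 — Bandwidth: Δω = ω₀/Q = 1e+08 rad/s; BW = Δω/(2π) = 1.592e+07 Hz.

(a) f₀ = 6.471e+04 Hz  (b) Q = 0.004066  (c) BW = 1.592e+07 Hz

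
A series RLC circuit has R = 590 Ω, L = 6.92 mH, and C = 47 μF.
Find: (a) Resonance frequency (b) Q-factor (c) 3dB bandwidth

Step 1 — Resonance condition Im(Z)=0 gives ω₀ = 1/√(LC).
Step 2 — ω₀ = 1/√(0.00692·4.7e-05) = 1753 rad/s.
Step 3 — f₀ = ω₀/(2π) = 279.1 Hz.
Step 4 — Series Q: Q = ω₀L/R = 1753·0.00692/590 = 0.02057.
Step 5 — 3dB bandwidth: Δω = ω₀/Q = 8.526e+04 rad/s; BW = Δω/(2π) = 1.357e+04 Hz.

(a) f₀ = 279.1 Hz  (b) Q = 0.02057  (c) BW = 1.357e+04 Hz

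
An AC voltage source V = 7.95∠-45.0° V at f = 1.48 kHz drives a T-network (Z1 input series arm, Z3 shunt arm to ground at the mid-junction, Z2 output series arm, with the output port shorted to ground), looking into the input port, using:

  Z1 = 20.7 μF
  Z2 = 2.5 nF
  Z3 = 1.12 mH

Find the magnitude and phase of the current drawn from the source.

Step 1 — Angular frequency: ω = 2π·f = 2π·1480 = 9299 rad/s.
Step 2 — Component impedances:
  Z1: Z = 1/(jωC) = -j/(ω·C) = 0 - j5.195 Ω
  Z2: Z = 1/(jωC) = -j/(ω·C) = 0 - j4.301e+04 Ω
  Z3: Z = jωL = j·9299·0.00112 = 0 + j10.42 Ω
Step 3 — With the output port shorted to ground, the output series arm Z2 runs from the junction to ground; the shunt arm Z3 also runs from the junction to ground. They appear in parallel: Z3 || Z2 = 0 + j10.42 Ω.
Step 4 — Series with input arm Z1: Z_in = Z1 + (Z3 || Z2) = 0 + j5.223 Ω = 5.223∠90.0° Ω.
Step 5 — Source phasor: V = 7.95∠-45.0° V = 5.621 - j5.621 V.
Step 6 — Ohm's law: I = V / Z_total = (5.621 - j5.621) / (0 + j5.223) = -1.076 - j1.076 A.
Step 7 — Convert to polar: |I| = 1.522 A, ∠I = -135.0°.

I = 1.522∠-135.0° A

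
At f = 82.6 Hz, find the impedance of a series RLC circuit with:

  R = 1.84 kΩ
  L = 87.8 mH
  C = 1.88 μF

Step 1 — Angular frequency: ω = 2π·f = 2π·82.6 = 519 rad/s.
Step 2 — Component impedances:
  R: Z = R = 1840 Ω
  L: Z = jωL = j·519·0.0878 = 0 + j45.57 Ω
  C: Z = 1/(jωC) = -j/(ω·C) = 0 - j1025 Ω
Step 3 — Series combination: Z_total = R + L + C = 1840 - j979.3 Ω = 2084∠-28.0° Ω.

Z = 1840 - j979.3 Ω = 2084∠-28.0° Ω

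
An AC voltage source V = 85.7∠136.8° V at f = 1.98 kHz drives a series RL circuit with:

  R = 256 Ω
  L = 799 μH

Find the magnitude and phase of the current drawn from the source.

Step 1 — Angular frequency: ω = 2π·f = 2π·1980 = 1.244e+04 rad/s.
Step 2 — Component impedances:
  R: Z = R = 256 Ω
  L: Z = jωL = j·1.244e+04·0.000799 = 0 + j9.94 Ω
Step 3 — Series combination: Z_total = R + L = 256 + j9.94 Ω = 256.2∠2.2° Ω.
Step 4 — Source phasor: V = 85.7∠136.8° V = -62.47 + j58.67 V.
Step 5 — Ohm's law: I = V / Z_total = (-62.47 + j58.67) / (256 + j9.94) = -0.2348 + j0.2383 A.
Step 6 — Convert to polar: |I| = 0.3345 A, ∠I = 134.6°.

I = 0.3345∠134.6° A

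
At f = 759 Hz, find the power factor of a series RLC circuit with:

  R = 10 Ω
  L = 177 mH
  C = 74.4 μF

Step 1 — Angular frequency: ω = 2π·f = 2π·759 = 4769 rad/s.
Step 2 — Component impedances:
  R: Z = R = 10 Ω
  L: Z = jωL = j·4769·0.177 = 0 + j844.1 Ω
  C: Z = 1/(jωC) = -j/(ω·C) = 0 - j2.818 Ω
Step 3 — Series combination: Z_total = R + L + C = 10 + j841.3 Ω = 841.3∠89.3° Ω.
Step 4 — Power factor: PF = cos(φ) = Re(Z)/|Z| = 10/841.3 = 0.01189.
Step 5 — Type: Im(Z) = 841.3 ⇒ lagging (phase φ = 89.3°).

PF = 0.01189 (lagging, φ = 89.3°)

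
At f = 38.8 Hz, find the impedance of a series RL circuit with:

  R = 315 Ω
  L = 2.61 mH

Step 1 — Angular frequency: ω = 2π·f = 2π·38.8 = 243.8 rad/s.
Step 2 — Component impedances:
  R: Z = R = 315 Ω
  L: Z = jωL = j·243.8·0.00261 = 0 + j0.6363 Ω
Step 3 — Series combination: Z_total = R + L = 315 + j0.6363 Ω = 315∠0.1° Ω.

Z = 315 + j0.6363 Ω = 315∠0.1° Ω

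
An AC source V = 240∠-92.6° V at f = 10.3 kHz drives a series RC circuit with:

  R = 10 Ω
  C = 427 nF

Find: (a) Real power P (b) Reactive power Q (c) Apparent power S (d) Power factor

Step 1 — Angular frequency: ω = 2π·f = 2π·1.03e+04 = 6.472e+04 rad/s.
Step 2 — Component impedances:
  R: Z = R = 10 Ω
  C: Z = 1/(jωC) = -j/(ω·C) = 0 - j36.19 Ω
Step 3 — Series combination: Z_total = R + C = 10 - j36.19 Ω = 37.54∠-74.6° Ω.
Step 4 — Source phasor: V = 240∠-92.6° V = -10.89 - j239.8 V.
Step 5 — Current: I = V / Z = 6.078 - j1.98 A = 6.393∠-18.0° A.
Step 6 — Complex power: S = V·I* = 408.7 - j1479 VA.
Step 7 — Real power: P = Re(S) = 408.7 W.
Step 8 — Reactive power: Q = Im(S) = -1479 VAR.
Step 9 — Apparent power: |S| = 1534 VA.
Step 10 — Power factor: PF = P/|S| = 0.2664 (leading).

(a) P = 408.7 W  (b) Q = -1479 VAR  (c) S = 1534 VA  (d) PF = 0.2664 (leading)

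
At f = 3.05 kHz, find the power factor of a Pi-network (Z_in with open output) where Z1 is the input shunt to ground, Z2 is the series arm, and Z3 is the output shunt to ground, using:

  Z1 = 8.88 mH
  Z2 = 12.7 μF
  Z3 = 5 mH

Step 1 — Angular frequency: ω = 2π·f = 2π·3050 = 1.916e+04 rad/s.
Step 2 — Component impedances:
  Z1: Z = jωL = j·1.916e+04·0.00888 = 0 + j170.2 Ω
  Z2: Z = 1/(jωC) = -j/(ω·C) = 0 - j4.109 Ω
  Z3: Z = jωL = j·1.916e+04·0.005 = 0 + j95.82 Ω
Step 3 — With open output, the series arm Z2 and the output shunt Z3 appear in series to ground: Z2 + Z3 = 0 + j91.71 Ω.
Step 4 — Parallel with input shunt Z1: Z_in = Z1 || (Z2 + Z3) = 0 + j59.59 Ω = 59.59∠90.0° Ω.
Step 5 — Power factor: PF = cos(φ) = Re(Z)/|Z| = -0/59.59 = -0.
Step 6 — Type: Im(Z) = 59.59 ⇒ lagging (phase φ = 90.0°).

PF = -0 (lagging, φ = 90.0°)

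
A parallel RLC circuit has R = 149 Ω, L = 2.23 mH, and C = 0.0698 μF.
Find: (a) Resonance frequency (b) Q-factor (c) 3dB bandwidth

Step 1 — Resonance: ω₀ = 1/√(LC) = 1/√(0.00223·6.98e-08) = 8.015e+04 rad/s.
Step 2 — f₀ = ω₀/(2π) = 1.276e+04 Hz.
Step 3 — Parallel Q: Q = R/(ω₀L) = 149/(8.015e+04·0.00223) = 0.8336.
Step 4 — Bandwidth: Δω = ω₀/Q = 9.615e+04 rad/s; BW = Δω/(2π) = 1.53e+04 Hz.

(a) f₀ = 1.276e+04 Hz  (b) Q = 0.8336  (c) BW = 1.53e+04 Hz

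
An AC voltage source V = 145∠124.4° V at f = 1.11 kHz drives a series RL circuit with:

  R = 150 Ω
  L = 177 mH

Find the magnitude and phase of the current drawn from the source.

Step 1 — Angular frequency: ω = 2π·f = 2π·1110 = 6974 rad/s.
Step 2 — Component impedances:
  R: Z = R = 150 Ω
  L: Z = jωL = j·6974·0.177 = 0 + j1234 Ω
Step 3 — Series combination: Z_total = R + L = 150 + j1234 Ω = 1244∠83.1° Ω.
Step 4 — Source phasor: V = 145∠124.4° V = -81.92 + j119.6 V.
Step 5 — Ohm's law: I = V / Z_total = (-81.92 + j119.6) / (150 + j1234) = 0.08756 + j0.077 A.
Step 6 — Convert to polar: |I| = 0.1166 A, ∠I = 41.3°.

I = 0.1166∠41.3° A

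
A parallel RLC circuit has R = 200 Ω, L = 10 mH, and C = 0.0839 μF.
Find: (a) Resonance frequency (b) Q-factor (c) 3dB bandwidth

Step 1 — Resonance: ω₀ = 1/√(LC) = 1/√(0.01·8.39e-08) = 3.452e+04 rad/s.
Step 2 — f₀ = ω₀/(2π) = 5495 Hz.
Step 3 — Parallel Q: Q = R/(ω₀L) = 200/(3.452e+04·0.01) = 0.5793.
Step 4 — Bandwidth: Δω = ω₀/Q = 5.959e+04 rad/s; BW = Δω/(2π) = 9485 Hz.

(a) f₀ = 5495 Hz  (b) Q = 0.5793  (c) BW = 9485 Hz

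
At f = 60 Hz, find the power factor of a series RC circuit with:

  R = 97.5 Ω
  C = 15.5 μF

Step 1 — Angular frequency: ω = 2π·f = 2π·60 = 377 rad/s.
Step 2 — Component impedances:
  R: Z = R = 97.5 Ω
  C: Z = 1/(jωC) = -j/(ω·C) = 0 - j171.1 Ω
Step 3 — Series combination: Z_total = R + C = 97.5 - j171.1 Ω = 197∠-60.3° Ω.
Step 4 — Power factor: PF = cos(φ) = Re(Z)/|Z| = 97.5/196.96 = 0.495.
Step 5 — Type: Im(Z) = -171.1 ⇒ leading (phase φ = -60.3°).

PF = 0.495 (leading, φ = -60.3°)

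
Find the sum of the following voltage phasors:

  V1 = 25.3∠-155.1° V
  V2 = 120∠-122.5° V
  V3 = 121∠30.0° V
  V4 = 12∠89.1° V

Step 1 — Convert each phasor to rectangular form:
  V1 = 25.3·(cos(-155.1°) + j·sin(-155.1°)) = -22.95 - j10.65 V
  V2 = 120·(cos(-122.5°) + j·sin(-122.5°)) = -64.48 - j101.2 V
  V3 = 121·(cos(30.0°) + j·sin(30.0°)) = 104.8 + j60.5 V
  V4 = 12·(cos(89.1°) + j·sin(89.1°)) = 0.1885 + j12 V
Step 2 — Sum components: V_total = 17.55 - j39.36 V.
Step 3 — Convert to polar: |V_total| = 43.1 V, ∠V_total = -66.0°.

V_total = 43.1∠-66.0° V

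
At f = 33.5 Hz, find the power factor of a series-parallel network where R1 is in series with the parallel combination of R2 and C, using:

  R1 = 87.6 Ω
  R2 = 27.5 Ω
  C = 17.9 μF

Step 1 — Angular frequency: ω = 2π·f = 2π·33.5 = 210.5 rad/s.
Step 2 — Component impedances:
  R1: Z = R = 87.6 Ω
  R2: Z = R = 27.5 Ω
  C: Z = 1/(jωC) = -j/(ω·C) = 0 - j265.4 Ω
Step 3 — Parallel branch: R2 || C = 1/(1/R2 + 1/C) = 27.21 - j2.819 Ω.
Step 4 — Series with R1: Z_total = R1 + (R2 || C) = 114.8 - j2.819 Ω = 114.8∠-1.4° Ω.
Step 5 — Power factor: PF = cos(φ) = Re(Z)/|Z| = 114.81/114.84 = 0.9997.
Step 6 — Type: Im(Z) = -2.819 ⇒ leading (phase φ = -1.4°).

PF = 0.9997 (leading, φ = -1.4°)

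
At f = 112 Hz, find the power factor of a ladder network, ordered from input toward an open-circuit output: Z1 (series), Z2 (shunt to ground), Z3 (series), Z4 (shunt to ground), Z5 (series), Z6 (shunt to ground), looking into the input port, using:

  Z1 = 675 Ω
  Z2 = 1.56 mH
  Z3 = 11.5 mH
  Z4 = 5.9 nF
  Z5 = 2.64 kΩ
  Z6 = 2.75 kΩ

Step 1 — Angular frequency: ω = 2π·f = 2π·112 = 703.7 rad/s.
Step 2 — Component impedances:
  Z1: Z = R = 675 Ω
  Z2: Z = jωL = j·703.7·0.00156 = 0 + j1.098 Ω
  Z3: Z = jωL = j·703.7·0.0115 = 0 + j8.093 Ω
  Z4: Z = 1/(jωC) = -j/(ω·C) = 0 - j2.409e+05 Ω
  Z5: Z = R = 2640 Ω
  Z6: Z = R = 2750 Ω
Step 3 — Ladder network (open output): work backward from the far end, alternating series and parallel combinations. Z_in = 675 + j1.098 Ω = 675∠0.1° Ω.
Step 4 — Power factor: PF = cos(φ) = Re(Z)/|Z| = 675/675 = 1.
Step 5 — Type: Im(Z) = 1.098 ⇒ lagging (phase φ = 0.1°).

PF = 1 (lagging, φ = 0.1°)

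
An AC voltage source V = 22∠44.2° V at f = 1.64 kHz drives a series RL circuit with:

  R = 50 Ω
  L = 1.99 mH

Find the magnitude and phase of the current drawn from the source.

Step 1 — Angular frequency: ω = 2π·f = 2π·1640 = 1.03e+04 rad/s.
Step 2 — Component impedances:
  R: Z = R = 50 Ω
  L: Z = jωL = j·1.03e+04·0.00199 = 0 + j20.51 Ω
Step 3 — Series combination: Z_total = R + L = 50 + j20.51 Ω = 54.04∠22.3° Ω.
Step 4 — Source phasor: V = 22∠44.2° V = 15.77 + j15.34 V.
Step 5 — Ohm's law: I = V / Z_total = (15.77 + j15.34) / (50 + j20.51) = 0.3777 + j0.1518 A.
Step 6 — Convert to polar: |I| = 0.4071 A, ∠I = 21.9°.

I = 0.4071∠21.9° A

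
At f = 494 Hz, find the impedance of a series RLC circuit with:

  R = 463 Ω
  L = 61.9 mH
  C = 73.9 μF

Step 1 — Angular frequency: ω = 2π·f = 2π·494 = 3104 rad/s.
Step 2 — Component impedances:
  R: Z = R = 463 Ω
  L: Z = jωL = j·3104·0.0619 = 0 + j192.1 Ω
  C: Z = 1/(jωC) = -j/(ω·C) = 0 - j4.36 Ω
Step 3 — Series combination: Z_total = R + L + C = 463 + j187.8 Ω = 499.6∠22.1° Ω.

Z = 463 + j187.8 Ω = 499.6∠22.1° Ω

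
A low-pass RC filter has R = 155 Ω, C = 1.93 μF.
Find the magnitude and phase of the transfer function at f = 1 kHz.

Step 1 — Angular frequency: ω = 2π·1000 = 6283 rad/s.
Step 2 — Transfer function: H(jω) = 1/(1 + jωRC).
Step 3 — Denominator: 1 + jωRC = 1 + j·6283·155·1.93e-06 = 1 + j1.88.
Step 4 — H = 0.2206 - j0.4147.
Step 5 — Magnitude: |H| = 0.4697 (-6.6 dB); phase: φ = -62.0°.

|H| = 0.4697 (-6.6 dB), φ = -62.0°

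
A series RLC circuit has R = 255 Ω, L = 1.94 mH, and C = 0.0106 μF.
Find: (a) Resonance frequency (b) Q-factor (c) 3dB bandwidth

Step 1 — Resonance: ω₀ = 1/√(LC) = 1/√(0.00194·1.06e-08) = 2.205e+05 rad/s.
Step 2 — f₀ = ω₀/(2π) = 3.51e+04 Hz.
Step 3 — Series Q: Q = ω₀L/R = 2.205e+05·0.00194/255 = 1.678.
Step 4 — Bandwidth: Δω = ω₀/Q = 1.314e+05 rad/s; BW = Δω/(2π) = 2.092e+04 Hz.

(a) f₀ = 3.51e+04 Hz  (b) Q = 1.678  (c) BW = 2.092e+04 Hz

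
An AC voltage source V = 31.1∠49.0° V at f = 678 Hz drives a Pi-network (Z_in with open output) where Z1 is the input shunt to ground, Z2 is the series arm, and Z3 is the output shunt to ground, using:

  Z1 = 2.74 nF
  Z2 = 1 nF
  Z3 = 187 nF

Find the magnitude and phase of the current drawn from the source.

Step 1 — Angular frequency: ω = 2π·f = 2π·678 = 4260 rad/s.
Step 2 — Component impedances:
  Z1: Z = 1/(jωC) = -j/(ω·C) = 0 - j8.567e+04 Ω
  Z2: Z = 1/(jωC) = -j/(ω·C) = 0 - j2.347e+05 Ω
  Z3: Z = 1/(jωC) = -j/(ω·C) = 0 - j1255 Ω
Step 3 — With open output, the series arm Z2 and the output shunt Z3 appear in series to ground: Z2 + Z3 = 0 - j2.36e+05 Ω.
Step 4 — Parallel with input shunt Z1: Z_in = Z1 || (Z2 + Z3) = 0 - j6.285e+04 Ω = 6.285e+04∠-90.0° Ω.
Step 5 — Source phasor: V = 31.1∠49.0° V = 20.4 + j23.47 V.
Step 6 — Ohm's law: I = V / Z_total = (20.4 + j23.47) / (0 - j6.285e+04) = -0.0003734 + j0.0003246 A.
Step 7 — Convert to polar: |I| = 0.0004948 A, ∠I = 139.0°.

I = 0.0004948∠139.0° A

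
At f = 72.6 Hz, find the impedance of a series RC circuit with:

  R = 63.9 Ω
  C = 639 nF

Step 1 — Angular frequency: ω = 2π·f = 2π·72.6 = 456.2 rad/s.
Step 2 — Component impedances:
  R: Z = R = 63.9 Ω
  C: Z = 1/(jωC) = -j/(ω·C) = 0 - j3431 Ω
Step 3 — Series combination: Z_total = R + C = 63.9 - j3431 Ω = 3431∠-88.9° Ω.

Z = 63.9 - j3431 Ω = 3431∠-88.9° Ω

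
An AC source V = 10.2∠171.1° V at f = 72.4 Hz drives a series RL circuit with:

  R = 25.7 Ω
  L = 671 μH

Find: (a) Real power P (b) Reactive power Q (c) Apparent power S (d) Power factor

Step 1 — Angular frequency: ω = 2π·f = 2π·72.4 = 454.9 rad/s.
Step 2 — Component impedances:
  R: Z = R = 25.7 Ω
  L: Z = jωL = j·454.9·0.000671 = 0 + j0.3052 Ω
Step 3 — Series combination: Z_total = R + L = 25.7 + j0.3052 Ω = 25.7∠0.7° Ω.
Step 4 — Source phasor: V = 10.2∠171.1° V = -10.08 + j1.578 V.
Step 5 — Current: I = V / Z = -0.3913 + j0.06605 A = 0.3969∠170.4° A.
Step 6 — Complex power: S = V·I* = 4.048 + j0.04807 VA.
Step 7 — Real power: P = Re(S) = 4.048 W.
Step 8 — Reactive power: Q = Im(S) = 0.04807 VAR.
Step 9 — Apparent power: |S| = 4.048 VA.
Step 10 — Power factor: PF = P/|S| = 0.9999 (lagging).

(a) P = 4.048 W  (b) Q = 0.04807 VAR  (c) S = 4.048 VA  (d) PF = 0.9999 (lagging)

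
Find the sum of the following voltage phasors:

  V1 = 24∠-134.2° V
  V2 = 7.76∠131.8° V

Step 1 — Convert each phasor to rectangular form:
  V1 = 24·(cos(-134.2°) + j·sin(-134.2°)) = -16.73 - j17.21 V
  V2 = 7.76·(cos(131.8°) + j·sin(131.8°)) = -5.172 + j5.785 V
Step 2 — Sum components: V_total = -21.9 - j11.42 V.
Step 3 — Convert to polar: |V_total| = 24.7 V, ∠V_total = -152.5°.

V_total = 24.7∠-152.5° V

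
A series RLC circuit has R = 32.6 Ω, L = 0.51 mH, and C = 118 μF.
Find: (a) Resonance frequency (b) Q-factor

Step 1 — Resonance condition Im(Z)=0 gives ω₀ = 1/√(LC).
Step 2 — ω₀ = 1/√(0.00051·0.000118) = 4076 rad/s.
Step 3 — f₀ = ω₀/(2π) = 648.8 Hz.
Step 4 — Series Q: Q = ω₀L/R = 4076·0.00051/32.6 = 0.06377.

(a) f₀ = 648.8 Hz  (b) Q = 0.06377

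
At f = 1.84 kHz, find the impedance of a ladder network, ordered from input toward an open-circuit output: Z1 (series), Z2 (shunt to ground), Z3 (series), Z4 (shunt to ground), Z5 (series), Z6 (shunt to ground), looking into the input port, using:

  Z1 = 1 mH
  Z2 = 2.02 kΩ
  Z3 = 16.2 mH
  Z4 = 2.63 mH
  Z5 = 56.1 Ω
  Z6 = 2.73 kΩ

Step 1 — Angular frequency: ω = 2π·f = 2π·1840 = 1.156e+04 rad/s.
Step 2 — Component impedances:
  Z1: Z = jωL = j·1.156e+04·0.001 = 0 + j11.56 Ω
  Z2: Z = R = 2020 Ω
  Z3: Z = jωL = j·1.156e+04·0.0162 = 0 + j187.3 Ω
  Z4: Z = jωL = j·1.156e+04·0.00263 = 0 + j30.41 Ω
  Z5: Z = R = 56.1 Ω
  Z6: Z = R = 2730 Ω
Step 3 — Ladder network (open output): work backward from the far end, alternating series and parallel combinations. Z_in = 23.51 + j226.7 Ω = 227.9∠84.1° Ω.

Z = 23.51 + j226.7 Ω = 227.9∠84.1° Ω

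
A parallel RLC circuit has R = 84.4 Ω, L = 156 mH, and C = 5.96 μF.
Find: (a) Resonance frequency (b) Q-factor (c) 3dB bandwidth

Step 1 — Resonance: ω₀ = 1/√(LC) = 1/√(0.156·5.96e-06) = 1037 rad/s.
Step 2 — f₀ = ω₀/(2π) = 165.1 Hz.
Step 3 — Parallel Q: Q = R/(ω₀L) = 84.4/(1037·0.156) = 0.5217.
Step 4 — Bandwidth: Δω = ω₀/Q = 1988 rad/s; BW = Δω/(2π) = 316.4 Hz.

(a) f₀ = 165.1 Hz  (b) Q = 0.5217  (c) BW = 316.4 Hz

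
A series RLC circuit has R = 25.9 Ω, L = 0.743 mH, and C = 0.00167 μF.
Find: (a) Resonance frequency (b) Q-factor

Step 1 — Resonance condition Im(Z)=0 gives ω₀ = 1/√(LC).
Step 2 — ω₀ = 1/√(0.000743·1.67e-09) = 8.977e+05 rad/s.
Step 3 — f₀ = ω₀/(2π) = 1.429e+05 Hz.
Step 4 — Series Q: Q = ω₀L/R = 8.977e+05·0.000743/25.9 = 25.75.

(a) f₀ = 1.429e+05 Hz  (b) Q = 25.75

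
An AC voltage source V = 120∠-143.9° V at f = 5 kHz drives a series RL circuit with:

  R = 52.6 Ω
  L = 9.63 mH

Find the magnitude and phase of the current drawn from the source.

Step 1 — Angular frequency: ω = 2π·f = 2π·5000 = 3.142e+04 rad/s.
Step 2 — Component impedances:
  R: Z = R = 52.6 Ω
  L: Z = jωL = j·3.142e+04·0.00963 = 0 + j302.5 Ω
Step 3 — Series combination: Z_total = R + L = 52.6 + j302.5 Ω = 307.1∠80.1° Ω.
Step 4 — Source phasor: V = 120∠-143.9° V = -96.96 - j70.7 V.
Step 5 — Ohm's law: I = V / Z_total = (-96.96 - j70.7) / (52.6 + j302.5) = -0.2809 + j0.2716 A.
Step 6 — Convert to polar: |I| = 0.3908 A, ∠I = 136.0°.

I = 0.3908∠136.0° A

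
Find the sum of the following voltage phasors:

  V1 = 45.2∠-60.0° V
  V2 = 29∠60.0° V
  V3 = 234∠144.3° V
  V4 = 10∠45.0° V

Step 1 — Convert each phasor to rectangular form:
  V1 = 45.2·(cos(-60.0°) + j·sin(-60.0°)) = 22.6 - j39.14 V
  V2 = 29·(cos(60.0°) + j·sin(60.0°)) = 14.5 + j25.11 V
  V3 = 234·(cos(144.3°) + j·sin(144.3°)) = -190 + j136.5 V
  V4 = 10·(cos(45.0°) + j·sin(45.0°)) = 7.071 + j7.071 V
Step 2 — Sum components: V_total = -145.9 + j129.6 V.
Step 3 — Convert to polar: |V_total| = 195.1 V, ∠V_total = 138.4°.

V_total = 195.1∠138.4° V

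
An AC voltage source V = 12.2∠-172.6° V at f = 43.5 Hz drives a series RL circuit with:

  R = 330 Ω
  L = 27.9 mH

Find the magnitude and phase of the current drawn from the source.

Step 1 — Angular frequency: ω = 2π·f = 2π·43.5 = 273.3 rad/s.
Step 2 — Component impedances:
  R: Z = R = 330 Ω
  L: Z = jωL = j·273.3·0.0279 = 0 + j7.626 Ω
Step 3 — Series combination: Z_total = R + L = 330 + j7.626 Ω = 330.1∠1.3° Ω.
Step 4 — Source phasor: V = 12.2∠-172.6° V = -12.1 - j1.571 V.
Step 5 — Ohm's law: I = V / Z_total = (-12.1 - j1.571) / (330 + j7.626) = -0.03675 - j0.003912 A.
Step 6 — Convert to polar: |I| = 0.03696 A, ∠I = -173.9°.

I = 0.03696∠-173.9° A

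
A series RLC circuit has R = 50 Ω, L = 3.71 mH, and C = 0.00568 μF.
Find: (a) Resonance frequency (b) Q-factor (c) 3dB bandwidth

Step 1 — Resonance condition Im(Z)=0 gives ω₀ = 1/√(LC).
Step 2 — ω₀ = 1/√(0.00371·5.68e-09) = 2.178e+05 rad/s.
Step 3 — f₀ = ω₀/(2π) = 3.467e+04 Hz.
Step 4 — Series Q: Q = ω₀L/R = 2.178e+05·0.00371/50 = 16.16.
Step 5 — 3dB bandwidth: Δω = ω₀/Q = 1.348e+04 rad/s; BW = Δω/(2π) = 2145 Hz.

(a) f₀ = 3.467e+04 Hz  (b) Q = 16.16  (c) BW = 2145 Hz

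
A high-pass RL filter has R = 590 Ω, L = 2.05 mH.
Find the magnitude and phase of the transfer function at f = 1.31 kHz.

Step 1 — Angular frequency: ω = 2π·1310 = 8231 rad/s.
Step 2 — Transfer function: H(jω) = jωL/(R + jωL).
Step 3 — Numerator jωL = j·16.87; denominator R + jωL = 590 + j16.87.
Step 4 — H = 0.0008172 + j0.02858.
Step 5 — Magnitude: |H| = 0.02859 (-30.9 dB); phase: φ = 88.4°.

|H| = 0.02859 (-30.9 dB), φ = 88.4°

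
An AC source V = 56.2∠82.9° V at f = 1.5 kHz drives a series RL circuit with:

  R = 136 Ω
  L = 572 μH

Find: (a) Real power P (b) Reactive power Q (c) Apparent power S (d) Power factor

Step 1 — Angular frequency: ω = 2π·f = 2π·1500 = 9425 rad/s.
Step 2 — Component impedances:
  R: Z = R = 136 Ω
  L: Z = jωL = j·9425·0.000572 = 0 + j5.391 Ω
Step 3 — Series combination: Z_total = R + L = 136 + j5.391 Ω = 136.1∠2.3° Ω.
Step 4 — Source phasor: V = 56.2∠82.9° V = 6.946 + j55.77 V.
Step 5 — Current: I = V / Z = 0.06723 + j0.4074 A = 0.4129∠80.6° A.
Step 6 — Complex power: S = V·I* = 23.19 + j0.9191 VA.
Step 7 — Real power: P = Re(S) = 23.19 W.
Step 8 — Reactive power: Q = Im(S) = 0.9191 VAR.
Step 9 — Apparent power: |S| = 23.21 VA.
Step 10 — Power factor: PF = P/|S| = 0.9992 (lagging).

(a) P = 23.19 W  (b) Q = 0.9191 VAR  (c) S = 23.21 VA  (d) PF = 0.9992 (lagging)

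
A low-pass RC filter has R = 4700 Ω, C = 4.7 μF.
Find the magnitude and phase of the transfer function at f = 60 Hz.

Step 1 — Angular frequency: ω = 2π·60 = 377 rad/s.
Step 2 — Transfer function: H(jω) = 1/(1 + jωRC).
Step 3 — Denominator: 1 + jωRC = 1 + j·377·4700·4.7e-06 = 1 + j8.328.
Step 4 — H = 0.01421 - j0.1184.
Step 5 — Magnitude: |H| = 0.1192 (-18.5 dB); phase: φ = -83.2°.

|H| = 0.1192 (-18.5 dB), φ = -83.2°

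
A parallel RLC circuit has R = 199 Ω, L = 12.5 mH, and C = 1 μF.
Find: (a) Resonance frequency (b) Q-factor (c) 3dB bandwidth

Step 1 — Resonance: ω₀ = 1/√(LC) = 1/√(0.0125·1e-06) = 8944 rad/s.
Step 2 — f₀ = ω₀/(2π) = 1424 Hz.
Step 3 — Parallel Q: Q = R/(ω₀L) = 199/(8944·0.0125) = 1.78.
Step 4 — Bandwidth: Δω = ω₀/Q = 5025 rad/s; BW = Δω/(2π) = 799.8 Hz.

(a) f₀ = 1424 Hz  (b) Q = 1.78  (c) BW = 799.8 Hz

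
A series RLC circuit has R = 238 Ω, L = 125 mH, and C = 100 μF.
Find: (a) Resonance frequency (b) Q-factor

Step 1 — Resonance condition Im(Z)=0 gives ω₀ = 1/√(LC).
Step 2 — ω₀ = 1/√(0.125·0.0001) = 282.8 rad/s.
Step 3 — f₀ = ω₀/(2π) = 45.02 Hz.
Step 4 — Series Q: Q = ω₀L/R = 282.8·0.125/238 = 0.1486.

(a) f₀ = 45.02 Hz  (b) Q = 0.1486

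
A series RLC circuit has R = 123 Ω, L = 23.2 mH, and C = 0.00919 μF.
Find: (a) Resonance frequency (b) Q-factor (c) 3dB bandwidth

Step 1 — Resonance condition Im(Z)=0 gives ω₀ = 1/√(LC).
Step 2 — ω₀ = 1/√(0.0232·9.19e-09) = 6.849e+04 rad/s.
Step 3 — f₀ = ω₀/(2π) = 1.09e+04 Hz.
Step 4 — Series Q: Q = ω₀L/R = 6.849e+04·0.0232/123 = 12.92.
Step 5 — 3dB bandwidth: Δω = ω₀/Q = 5302 rad/s; BW = Δω/(2π) = 843.8 Hz.

(a) f₀ = 1.09e+04 Hz  (b) Q = 12.92  (c) BW = 843.8 Hz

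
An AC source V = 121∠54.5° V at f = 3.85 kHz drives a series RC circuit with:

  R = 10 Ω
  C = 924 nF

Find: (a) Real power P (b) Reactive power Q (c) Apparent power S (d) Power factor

Step 1 — Angular frequency: ω = 2π·f = 2π·3850 = 2.419e+04 rad/s.
Step 2 — Component impedances:
  R: Z = R = 10 Ω
  C: Z = 1/(jωC) = -j/(ω·C) = 0 - j44.74 Ω
Step 3 — Series combination: Z_total = R + C = 10 - j44.74 Ω = 45.84∠-77.4° Ω.
Step 4 — Source phasor: V = 121∠54.5° V = 70.27 + j98.51 V.
Step 5 — Current: I = V / Z = -1.763 + j1.965 A = 2.639∠131.9° A.
Step 6 — Complex power: S = V·I* = 69.67 - j311.7 VA.
Step 7 — Real power: P = Re(S) = 69.67 W.
Step 8 — Reactive power: Q = Im(S) = -311.7 VAR.
Step 9 — Apparent power: |S| = 319.4 VA.
Step 10 — Power factor: PF = P/|S| = 0.2181 (leading).

(a) P = 69.67 W  (b) Q = -311.7 VAR  (c) S = 319.4 VA  (d) PF = 0.2181 (leading)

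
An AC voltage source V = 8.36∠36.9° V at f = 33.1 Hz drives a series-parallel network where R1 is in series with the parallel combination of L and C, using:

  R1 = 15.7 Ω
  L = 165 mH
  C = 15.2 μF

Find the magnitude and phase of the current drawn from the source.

Step 1 — Angular frequency: ω = 2π·f = 2π·33.1 = 208 rad/s.
Step 2 — Component impedances:
  R1: Z = R = 15.7 Ω
  L: Z = jωL = j·208·0.165 = 0 + j34.32 Ω
  C: Z = 1/(jωC) = -j/(ω·C) = 0 - j316.3 Ω
Step 3 — Parallel branch: L || C = 1/(1/L + 1/C) = 0 + j38.49 Ω.
Step 4 — Series with R1: Z_total = R1 + (L || C) = 15.7 + j38.49 Ω = 41.57∠67.8° Ω.
Step 5 — Source phasor: V = 8.36∠36.9° V = 6.685 + j5.02 V.
Step 6 — Ohm's law: I = V / Z_total = (6.685 + j5.02) / (15.7 + j38.49) = 0.1725 - j0.1033 A.
Step 7 — Convert to polar: |I| = 0.2011 A, ∠I = -30.9°.

I = 0.2011∠-30.9° A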